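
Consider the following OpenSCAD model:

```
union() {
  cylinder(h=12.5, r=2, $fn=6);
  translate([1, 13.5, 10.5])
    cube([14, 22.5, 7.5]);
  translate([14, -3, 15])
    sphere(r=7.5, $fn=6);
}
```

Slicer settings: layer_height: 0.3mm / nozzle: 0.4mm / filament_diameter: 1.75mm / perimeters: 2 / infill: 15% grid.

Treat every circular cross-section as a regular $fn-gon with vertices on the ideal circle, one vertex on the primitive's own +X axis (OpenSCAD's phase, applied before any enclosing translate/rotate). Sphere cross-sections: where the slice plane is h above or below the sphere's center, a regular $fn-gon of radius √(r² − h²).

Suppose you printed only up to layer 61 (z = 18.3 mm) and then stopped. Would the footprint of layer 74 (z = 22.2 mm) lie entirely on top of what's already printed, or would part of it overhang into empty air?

Compare the two slices. At z = 18.3: the cylinder is not intersected at this z (z outside [0, 12.5]); the cube at (1, 13.5) is not intersected at this z (z outside [10.5, 18]); the sphere at (14, -3): section is a regular 6-gon, circumradius = √(r²−h²) = √(7.5²−3.3²) = 6.735 (area = (6/2)·6.735²·sin(360°/6) = 117.85 mm²); Taking the union: only the r=7.5 sphere at (14, -3) is present, so the union is just that shape — area = 117.85 mm². At z = 22.2: the cylinder is not intersected at this z (z outside [0, 12.5]); the cube at (1, 13.5) is absent (z outside [10.5, 18]); the r=7.5 sphere at (14, -3) slices to a regular 6-gon of circumradius 2.100 (√(r²−h²) with h=7.2 from center) (area = (6/2)·2.100²·sin(360°/6) = 11.46 mm²); Merging all regions: only the r=7.5 sphere at (14, -3) is present, so the union is just that shape — area = 11.46 mm². Checking containment: the cross-section at z = 22.2 is a subset of the cross-section at z = 18.3.

entirely on top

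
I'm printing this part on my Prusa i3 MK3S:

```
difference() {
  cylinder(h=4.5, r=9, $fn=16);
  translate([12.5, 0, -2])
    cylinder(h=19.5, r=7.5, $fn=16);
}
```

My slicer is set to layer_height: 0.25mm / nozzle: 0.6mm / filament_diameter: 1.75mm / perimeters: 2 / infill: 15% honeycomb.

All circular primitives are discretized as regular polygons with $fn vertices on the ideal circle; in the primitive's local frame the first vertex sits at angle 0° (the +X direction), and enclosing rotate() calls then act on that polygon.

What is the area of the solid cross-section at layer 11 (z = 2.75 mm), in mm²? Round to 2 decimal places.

221.13 mm²

At z = 2.75 mm: the r=9 cylinder gives a regular 16-gon of circumradius 9 (constant along its height) (area = (16/2)·9.000²·sin(360°/16) = 247.98 mm²); the r=7.5 cylinder at (12.5, 0) gives a regular 16-gon of circumradius 7.5 (constant along its height) (area = (16/2)·7.500²·sin(360°/16) = 172.21 mm²); Subtracting the remaining from the first: starting from the r=9 cylinder (247.98 mm²), the r=7.5 cylinder at (12.5, 0) partially overlaps it — only the 26.85 mm² overlap (of its 172.21 mm²) is removed, clipping the outline — area = 221.13 mm². Overall, the cross-section is a single solid region. Net area = 221.13 mm².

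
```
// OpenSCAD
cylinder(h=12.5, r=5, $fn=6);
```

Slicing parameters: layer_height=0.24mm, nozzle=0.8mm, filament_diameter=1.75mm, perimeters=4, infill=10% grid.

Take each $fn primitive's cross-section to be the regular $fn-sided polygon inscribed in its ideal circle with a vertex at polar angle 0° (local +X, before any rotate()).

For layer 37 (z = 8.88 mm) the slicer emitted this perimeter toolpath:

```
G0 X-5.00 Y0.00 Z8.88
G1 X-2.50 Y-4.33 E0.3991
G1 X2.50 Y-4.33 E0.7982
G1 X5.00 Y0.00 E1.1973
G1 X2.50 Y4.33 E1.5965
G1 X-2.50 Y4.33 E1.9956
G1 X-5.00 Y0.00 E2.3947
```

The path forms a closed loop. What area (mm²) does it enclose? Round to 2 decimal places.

Apply the shoelace formula to the sequence of (X, Y) vertices; enclosed area = 64.95 mm².

64.95 mm²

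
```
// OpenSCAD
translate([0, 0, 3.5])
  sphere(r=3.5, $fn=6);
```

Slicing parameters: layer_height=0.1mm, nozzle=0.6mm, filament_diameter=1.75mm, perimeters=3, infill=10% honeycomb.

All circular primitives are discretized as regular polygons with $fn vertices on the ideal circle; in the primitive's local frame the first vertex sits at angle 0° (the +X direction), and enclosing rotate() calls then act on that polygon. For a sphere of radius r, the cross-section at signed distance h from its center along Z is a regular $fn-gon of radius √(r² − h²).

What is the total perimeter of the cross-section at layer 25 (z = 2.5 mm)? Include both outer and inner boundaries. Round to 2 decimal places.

20.12 mm

At z = 2.5 mm: the r=3.5 sphere slices to a regular 6-gon of circumradius 3.354 (√(r²−h²) with h=1 from center) (perimeter = 2·6·3.354·sin(180°/6) = 20.12 mm). Overall, the cross-section is a single solid region. Total boundary length (outer) = 20.12 mm.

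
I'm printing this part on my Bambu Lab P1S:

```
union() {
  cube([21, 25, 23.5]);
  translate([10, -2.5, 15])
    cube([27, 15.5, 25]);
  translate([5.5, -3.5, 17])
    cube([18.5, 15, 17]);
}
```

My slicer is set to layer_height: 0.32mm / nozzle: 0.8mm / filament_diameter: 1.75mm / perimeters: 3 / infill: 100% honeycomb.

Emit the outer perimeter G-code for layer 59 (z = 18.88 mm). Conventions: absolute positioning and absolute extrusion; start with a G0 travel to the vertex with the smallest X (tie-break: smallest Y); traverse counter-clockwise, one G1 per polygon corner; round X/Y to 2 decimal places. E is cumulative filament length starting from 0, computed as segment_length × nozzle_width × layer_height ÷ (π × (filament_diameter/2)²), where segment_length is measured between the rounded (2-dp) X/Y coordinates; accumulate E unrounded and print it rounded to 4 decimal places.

G0 X0.00 Y0.00 Z18.88
G1 X5.50 Y0.00 E0.5854
G1 X5.50 Y-3.50 E0.9579
G1 X24.00 Y-3.50 E2.9269
G1 X24.00 Y-2.50 E3.0333
G1 X37.00 Y-2.50 E4.4169
G1 X37.00 Y13.00 E6.0666
G1 X21.00 Y13.00 E7.7696
G1 X21.00 Y25.00 E9.0468
G1 X0.00 Y25.00 E11.2818
G1 X0.00 Y0.00 E13.9426

At z = 18.88 mm: the 21×25 cube contributes its full rectangle; the cube at (10, -2.5) is present — its section is the full 27×15.5 rectangle; the cube at (5.5, -3.5) is present — its section is the full 18.5×15 rectangle; Taking the union: the regions partially overlap (shared area 390.75 mm²), so overlapping operands fuse into one piece — 1 connected region. The outline is a single polygon with 10 vertices. Extrusion per mm of travel: 0.8 × 0.32 / (π × 0.875²) = 0.106432. Accumulating E over each segment gives final E = 13.9426.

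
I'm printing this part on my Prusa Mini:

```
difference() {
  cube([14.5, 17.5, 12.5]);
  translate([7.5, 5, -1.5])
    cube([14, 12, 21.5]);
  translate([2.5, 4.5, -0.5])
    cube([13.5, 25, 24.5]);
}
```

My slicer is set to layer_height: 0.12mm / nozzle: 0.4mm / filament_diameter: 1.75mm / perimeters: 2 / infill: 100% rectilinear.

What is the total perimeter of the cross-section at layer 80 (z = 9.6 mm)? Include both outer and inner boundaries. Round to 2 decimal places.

64.00 mm

At z = 9.6 mm: the cube (footprint 14.5×17.5) is included at this height (perimeter 64.00 mm); the cube at (7.5, 5) is present — its section is the full 14×12 rectangle (perimeter 52.00 mm); the 13.5×25 cube at (2.5, 4.5) contributes its full rectangle (perimeter 77.00 mm); Taking the first minus the rest: starting from the 14.5×17.5 cube, the 14×12 cube at (7.5, 5) partially overlaps it — only the 84.00 mm² overlap (of its 168.00 mm²) is removed, clipping the outline; the 13.5×25 cube at (2.5, 4.5) partially overlaps it — only the 72.00 mm² overlap (of its 337.50 mm²) is removed, clipping the outline — boundary = 64.00 mm. Overall, the cross-section is a single solid region. Total boundary length (outer) = 64.00 mm.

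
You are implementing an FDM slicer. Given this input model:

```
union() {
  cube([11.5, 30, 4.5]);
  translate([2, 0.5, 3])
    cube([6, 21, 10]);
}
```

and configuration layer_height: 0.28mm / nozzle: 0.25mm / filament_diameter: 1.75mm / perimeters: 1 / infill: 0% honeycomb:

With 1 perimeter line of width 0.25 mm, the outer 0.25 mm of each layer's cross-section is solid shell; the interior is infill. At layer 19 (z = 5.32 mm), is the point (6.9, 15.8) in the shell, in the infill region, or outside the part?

infill

At z = 5.32 mm: the cube is not intersected at this z (z outside [0, 4.5]); the 6×21 cube at (2, 0.5) contributes its full rectangle; Merging all regions: only the 6×21 cube at (2, 0.5) is present, so the union is just that shape — 1 connected region. Overall, the cross-section is a single solid region. The nearest boundary edge runs (8.00, 0.50)→(8.00, 21.50); distance from the point to it = 1.10 mm. The point is inside the cross-section and 1.10 mm from the nearest boundary — more than the 0.25 mm shell width (1 × 0.25), so it's in the infill interior.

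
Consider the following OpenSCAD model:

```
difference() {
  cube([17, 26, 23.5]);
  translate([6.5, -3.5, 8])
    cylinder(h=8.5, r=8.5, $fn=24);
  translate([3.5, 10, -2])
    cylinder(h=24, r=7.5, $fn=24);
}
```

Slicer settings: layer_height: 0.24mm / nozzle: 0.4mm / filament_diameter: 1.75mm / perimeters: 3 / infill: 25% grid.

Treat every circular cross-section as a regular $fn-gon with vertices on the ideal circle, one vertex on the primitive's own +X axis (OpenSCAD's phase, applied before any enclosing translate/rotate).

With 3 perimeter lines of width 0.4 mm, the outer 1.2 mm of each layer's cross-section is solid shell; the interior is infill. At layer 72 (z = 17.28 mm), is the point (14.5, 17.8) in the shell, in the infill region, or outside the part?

infill

At z = 17.28 mm: the cube (footprint 17×26) is included at this height; the cylinder at (6.5, -3.5) is absent (z outside [8, 16.5]); the cylinder at (3.5, 10): section is a regular 24-gon, circumradius r=7.5; After the difference (first − rest): starting from the 17×26 cube, the r=7.5 cylinder at (3.5, 10) partially overlaps it — only the 137.55 mm² overlap (of its 174.70 mm²) is removed, clipping the outline — 1 connected region. Overall, the cross-section is a single solid region. The nearest boundary edge runs (17.00, 26.00)→(17.00, 0.00); distance from the point to it = 2.50 mm. The point is inside the cross-section and 2.50 mm from the nearest boundary — more than the 1.2 mm shell width (3 × 0.4), so it's in the infill interior.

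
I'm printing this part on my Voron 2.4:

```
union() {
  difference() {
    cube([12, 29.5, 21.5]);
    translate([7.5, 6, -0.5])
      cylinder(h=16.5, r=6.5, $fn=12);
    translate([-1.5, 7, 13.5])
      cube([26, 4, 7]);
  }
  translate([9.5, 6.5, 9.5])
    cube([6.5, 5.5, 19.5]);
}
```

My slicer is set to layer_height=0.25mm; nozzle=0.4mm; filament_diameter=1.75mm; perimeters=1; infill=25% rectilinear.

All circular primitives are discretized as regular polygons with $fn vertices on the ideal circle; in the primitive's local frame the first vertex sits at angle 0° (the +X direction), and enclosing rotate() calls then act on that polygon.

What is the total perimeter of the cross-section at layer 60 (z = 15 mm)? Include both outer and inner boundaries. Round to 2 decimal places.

109.96 mm

At z = 15 mm: the cube (footprint 12×29.5) is included at this height (perimeter 83.00 mm); the r=6.5 cylinder at (7.5, 6) contributes a regular 12-gon of circumradius 6.5 (perimeter = 2·12·6.500·sin(180°/12) = 40.38 mm); the cube at (-1.5, 7) (footprint 26×4) is included at this height (perimeter 60.00 mm); Taking the first minus the rest: starting from the 12×29.5 cube, the r=6.5 cylinder at (7.5, 6) partially overlaps it — only the 114.37 mm² overlap (of its 126.75 mm²) is removed, clipping the outline; the 26×4 cube at (-1.5, 7) partially overlaps it — only the 8.53 mm² overlap (of its 104.00 mm²) is removed, clipping the outline — boundary = 92.31 mm; the 6.5×5.5 cube at (9.5, 6.5) contributes its full rectangle (perimeter 24.00 mm); Merging all regions: the regions partially overlap (shared area 1.31 mm²), so the edge portions inside another operand are dropped and the merged outline is re-measured after clipping — boundary = 109.96 mm. Overall, the cross-section has 3 separate islands. Total boundary length (outer) = 109.96 mm.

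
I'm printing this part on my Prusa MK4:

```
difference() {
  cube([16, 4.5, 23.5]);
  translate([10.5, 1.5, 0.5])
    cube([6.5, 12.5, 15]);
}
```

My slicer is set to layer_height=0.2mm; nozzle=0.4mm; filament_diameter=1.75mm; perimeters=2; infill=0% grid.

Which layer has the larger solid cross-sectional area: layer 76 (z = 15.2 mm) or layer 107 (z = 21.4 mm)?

layer 107 (z = 21.4 mm)

Layer 76 (z = 15.2): the cube (footprint 16×4.5) is included at this height (area 72.00 mm²); the cube at (10.5, 1.5) (footprint 6.5×12.5) is included at this height (area 81.25 mm²); Subtracting the remaining from the first: starting from the 16×4.5 cube (72.00 mm²), the 6.5×12.5 cube at (10.5, 1.5) partially overlaps it — only the 16.50 mm² overlap (of its 81.25 mm²) is removed, clipping the outline — area = 55.50 mm². So its area = 55.50 mm². Layer 107 (z = 21.4): the 16×4.5 cube contributes its full rectangle (area 72.00 mm²); the cube at (10.5, 1.5) is absent (z outside [0.5, 15.5]); Subtracting the remaining from the first: none of the subtracted shapes is present at this height, so the 16×4.5 cube is unchanged — area = 72.00 mm². So its area = 72.00 mm². Layer 107 is larger (72.00 vs 55.50 mm²).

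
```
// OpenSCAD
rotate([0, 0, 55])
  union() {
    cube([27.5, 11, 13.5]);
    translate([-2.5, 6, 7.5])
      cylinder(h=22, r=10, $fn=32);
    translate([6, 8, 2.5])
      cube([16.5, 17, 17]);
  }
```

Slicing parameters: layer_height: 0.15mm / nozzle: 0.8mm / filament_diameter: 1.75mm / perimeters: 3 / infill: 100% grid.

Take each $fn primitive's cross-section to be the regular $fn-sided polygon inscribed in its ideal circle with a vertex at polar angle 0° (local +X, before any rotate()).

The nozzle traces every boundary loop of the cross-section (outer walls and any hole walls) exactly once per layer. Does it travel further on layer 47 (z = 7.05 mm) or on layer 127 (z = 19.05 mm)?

Layer 47 (z = 7.05): the 27.5×11 cube contributes its full rectangle (perimeter 77.00 mm); the cylinder at (-2.5, 6) does not reach this height (z outside [7.5, 29.5]); the cube at (6, 8) is present — its section is the full 16.5×17 rectangle (perimeter 67.00 mm); Taking the union: the regions partially overlap (shared area 49.50 mm²), so the edge portions inside another operand are dropped and the merged outline is re-measured after clipping — boundary = 105.00 mm; (rotated 55° about Z; rotation is an isometry so areas/perimeters/island counts are preserved). So its perimeter = 105.00 mm. Layer 127 (z = 19.05): the cube is absent (z outside [0, 13.5]); the cylinder at (-2.5, 6): section is a regular 32-gon, circumradius r=10 (perimeter = 2·32·10.000·sin(180°/32) = 62.73 mm); the 16.5×17 cube at (6, 8) contributes its full rectangle (perimeter 67.00 mm); Combining (union): the regions partially overlap (shared area 2.37 mm²), so the edge portions inside another operand are dropped and the merged outline is re-measured after clipping — boundary = 121.75 mm; (whole slice rotated 55° about Z — lengths, areas and connectivity unchanged). So its perimeter = 121.75 mm. Layer 127 is larger (121.75 vs 105.00 mm).

layer 127 (z = 19.05 mm)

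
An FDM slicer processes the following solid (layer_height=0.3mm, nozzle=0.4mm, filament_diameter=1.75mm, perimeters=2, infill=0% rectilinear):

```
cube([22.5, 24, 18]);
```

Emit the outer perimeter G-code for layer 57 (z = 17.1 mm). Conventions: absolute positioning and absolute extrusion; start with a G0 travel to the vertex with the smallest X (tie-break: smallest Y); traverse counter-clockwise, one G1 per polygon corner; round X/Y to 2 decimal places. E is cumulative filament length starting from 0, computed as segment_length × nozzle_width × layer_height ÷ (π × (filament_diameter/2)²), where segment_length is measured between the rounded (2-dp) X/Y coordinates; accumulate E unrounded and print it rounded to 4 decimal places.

G0 X0.00 Y0.00 Z17.10
G1 X22.50 Y0.00 E1.1225
G1 X22.50 Y24.00 E2.3199
G1 X0.00 Y24.00 E3.4424
G1 X0.00 Y0.00 E4.6398

At z = 17.1 mm: the 22.5×24 cube contributes its full rectangle. The outline is a single polygon with 4 vertices. Extrusion per mm of travel: 0.4 × 0.3 / (π × 0.875²) = 0.049890. Accumulating E over each segment gives final E = 4.6398.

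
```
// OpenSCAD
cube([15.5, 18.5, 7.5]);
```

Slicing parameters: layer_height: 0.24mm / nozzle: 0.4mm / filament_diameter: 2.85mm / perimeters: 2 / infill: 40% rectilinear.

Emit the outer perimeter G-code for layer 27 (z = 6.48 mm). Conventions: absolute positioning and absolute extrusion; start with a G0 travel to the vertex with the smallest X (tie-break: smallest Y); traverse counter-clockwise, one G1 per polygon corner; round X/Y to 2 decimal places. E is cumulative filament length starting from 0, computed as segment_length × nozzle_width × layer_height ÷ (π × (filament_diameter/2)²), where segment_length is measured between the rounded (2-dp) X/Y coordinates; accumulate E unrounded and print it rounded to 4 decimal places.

G0 X0.00 Y0.00 Z6.48
G1 X15.50 Y0.00 E0.2333
G1 X15.50 Y18.50 E0.5116
G1 X0.00 Y18.50 E0.7449
G1 X0.00 Y0.00 E1.0233

At z = 6.48 mm: the cube is present — its section is the full 15.5×18.5 rectangle. The outline is a single polygon with 4 vertices. Extrusion per mm of travel: 0.4 × 0.24 / (π × 1.425²) = 0.015048. Accumulating E over each segment gives final E = 1.0233.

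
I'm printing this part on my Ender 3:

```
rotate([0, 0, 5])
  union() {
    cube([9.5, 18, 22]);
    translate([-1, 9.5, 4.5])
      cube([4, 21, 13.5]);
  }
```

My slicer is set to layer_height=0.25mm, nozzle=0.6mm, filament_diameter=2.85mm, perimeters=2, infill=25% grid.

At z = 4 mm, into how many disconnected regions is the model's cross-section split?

At z = 4 mm: the cube is present — its section is the full 9.5×18 rectangle; the cube at (-1, 9.5) is absent (z outside [4.5, 18]); Merging all regions: only the 9.5×18 cube is present, so the union is just that shape — 1 connected region; (whole slice rotated 5° about Z — lengths, areas and connectivity unchanged). The result has 1 disconnected region.

1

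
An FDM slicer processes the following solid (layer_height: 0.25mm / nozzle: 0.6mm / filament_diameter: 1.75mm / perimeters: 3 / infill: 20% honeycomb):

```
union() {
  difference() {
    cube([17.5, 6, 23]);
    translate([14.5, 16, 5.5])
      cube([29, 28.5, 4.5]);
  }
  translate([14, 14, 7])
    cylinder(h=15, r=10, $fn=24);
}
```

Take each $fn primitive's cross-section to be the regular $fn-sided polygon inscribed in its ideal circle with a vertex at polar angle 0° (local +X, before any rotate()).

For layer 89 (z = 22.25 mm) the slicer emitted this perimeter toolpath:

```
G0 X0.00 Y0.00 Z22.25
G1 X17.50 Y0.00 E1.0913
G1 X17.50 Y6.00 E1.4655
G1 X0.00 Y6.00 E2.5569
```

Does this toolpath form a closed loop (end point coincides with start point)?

no

Start point (G0): (0.00, 0.00). End point (last G1): the path does not return to the start — open.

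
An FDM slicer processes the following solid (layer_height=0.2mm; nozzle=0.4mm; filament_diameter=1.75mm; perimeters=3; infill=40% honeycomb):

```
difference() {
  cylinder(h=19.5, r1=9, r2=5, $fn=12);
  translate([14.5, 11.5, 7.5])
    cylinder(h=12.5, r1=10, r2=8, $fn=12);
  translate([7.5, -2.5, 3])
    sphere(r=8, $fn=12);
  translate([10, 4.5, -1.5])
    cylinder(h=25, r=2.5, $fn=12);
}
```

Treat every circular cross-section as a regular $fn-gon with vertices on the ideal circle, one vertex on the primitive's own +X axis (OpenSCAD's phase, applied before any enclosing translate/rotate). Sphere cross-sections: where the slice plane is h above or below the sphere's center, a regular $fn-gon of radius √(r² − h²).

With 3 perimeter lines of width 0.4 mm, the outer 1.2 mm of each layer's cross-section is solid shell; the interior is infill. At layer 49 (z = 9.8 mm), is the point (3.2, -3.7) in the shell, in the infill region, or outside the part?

shell

At z = 9.8 mm: the cone: at t=0.503 of its height the radius interpolates to r₁+(r₂−r₁)t = 6.990, giving a regular 12-gon of that circumradius; the cone at (14.5, 11.5) (r1=10→r2=8) has section circumradius 9.632 here — a regular 12-gon; the r=8 sphere at (7.5, -2.5) contributes a regular 12-gon of circumradius √(8²−6.8²) = 4.214; the cylinder at (10, 4.5): section is a regular 12-gon, circumradius r=2.5; Taking the first minus the rest: starting from the cone, the cone at (14.5, 11.5) misses the remaining region (no effect); the r=8 sphere at (7.5, -2.5) partially overlaps it — only the 15.10 mm² overlap (of its 53.28 mm²) is removed, clipping the outline; the r=2.5 cylinder at (10, 4.5) misses the remaining region (no effect) — 1 connected region. Overall, the cross-section is a single solid region. The nearest boundary edge runs (3.29, -2.50)→(3.85, -4.61); distance from the point to it = 0.39 mm. The point is inside the cross-section, 0.39 mm from the nearest boundary — within the 1.2 mm shell band (3 × 0.4).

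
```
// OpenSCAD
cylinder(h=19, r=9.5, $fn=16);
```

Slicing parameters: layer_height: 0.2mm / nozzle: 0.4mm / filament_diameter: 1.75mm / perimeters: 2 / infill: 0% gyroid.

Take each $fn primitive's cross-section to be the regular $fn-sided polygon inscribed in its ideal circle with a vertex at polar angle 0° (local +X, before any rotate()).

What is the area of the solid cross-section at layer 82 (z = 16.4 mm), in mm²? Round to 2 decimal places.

276.30 mm²

At z = 16.4 mm: the r=9.5 cylinder contributes a regular 16-gon of circumradius 9.5 (area = (16/2)·9.500²·sin(360°/16) = 276.30 mm²). Overall, the cross-section is a single solid region. Net area = 276.30 mm².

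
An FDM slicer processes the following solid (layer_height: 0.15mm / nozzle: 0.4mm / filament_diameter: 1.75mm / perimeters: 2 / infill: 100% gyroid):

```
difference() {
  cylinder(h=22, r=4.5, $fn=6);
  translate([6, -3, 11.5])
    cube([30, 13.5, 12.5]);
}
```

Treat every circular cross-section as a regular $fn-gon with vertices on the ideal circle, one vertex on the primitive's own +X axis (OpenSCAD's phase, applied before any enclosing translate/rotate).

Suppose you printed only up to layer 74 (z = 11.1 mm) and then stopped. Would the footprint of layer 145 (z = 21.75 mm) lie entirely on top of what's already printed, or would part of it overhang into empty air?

entirely on top

Compare the two slices. At z = 11.1: the cylinder: section is a regular 6-gon, circumradius r=4.5 (area = (6/2)·4.500²·sin(360°/6) = 52.61 mm²); the cube at (6, -3) does not reach this height (z outside [11.5, 24]); Subtracting the remaining from the first: none of the subtracted shapes is present at this height, so the r=4.5 cylinder is unchanged — area = 52.61 mm². At z = 21.75: the r=4.5 cylinder gives a regular 6-gon of circumradius 4.5 (constant along its height) (area = (6/2)·4.500²·sin(360°/6) = 52.61 mm²); the cube at (6, -3) is present — its section is the full 30×13.5 rectangle (area 405.00 mm²); After the difference (first − rest): starting from the r=4.5 cylinder (52.61 mm²), the 30×13.5 cube at (6, -3) misses the remaining region (no effect) — area = 52.61 mm². Checking containment: the cross-section at z = 21.75 is a subset of the cross-section at z = 11.1.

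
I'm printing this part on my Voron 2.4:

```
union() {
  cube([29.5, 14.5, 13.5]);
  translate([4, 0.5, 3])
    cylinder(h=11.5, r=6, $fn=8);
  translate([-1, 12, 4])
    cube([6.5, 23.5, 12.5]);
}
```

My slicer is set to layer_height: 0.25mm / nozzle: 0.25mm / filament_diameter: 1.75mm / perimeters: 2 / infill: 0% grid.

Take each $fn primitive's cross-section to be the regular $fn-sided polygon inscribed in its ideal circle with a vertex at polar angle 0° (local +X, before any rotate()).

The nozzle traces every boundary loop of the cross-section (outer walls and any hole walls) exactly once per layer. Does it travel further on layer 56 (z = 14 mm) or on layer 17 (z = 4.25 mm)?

Layer 56 (z = 14): the cube does not reach this height (z outside [0, 13.5]); the r=6 cylinder at (4, 0.5) gives a regular 8-gon of circumradius 6 (constant along its height) (perimeter = 2·8·6.000·sin(180°/8) = 36.74 mm); the 6.5×23.5 cube at (-1, 12) contributes its full rectangle (perimeter 60.00 mm); Taking the union: the 2 present regions are separate (no shared area or edge), so areas and boundary lengths simply add and each stays a separate island — boundary = 96.74 mm. So its perimeter = 96.74 mm. Layer 17 (z = 4.25): the cube is present — its section is the full 29.5×14.5 rectangle (perimeter 88.00 mm); the cylinder at (4, 0.5): section is a regular 8-gon, circumradius r=6 (perimeter = 2·8·6.000·sin(180°/8) = 36.74 mm); the 6.5×23.5 cube at (-1, 12) contributes its full rectangle (perimeter 60.00 mm); Merging all regions: the regions partially overlap (shared area 64.84 mm²), so the edge portions inside another operand are dropped and the merged outline is re-measured after clipping — boundary = 140.05 mm. So its perimeter = 140.05 mm. Layer 17 is larger (140.05 vs 96.74 mm).

layer 17 (z = 4.25 mm)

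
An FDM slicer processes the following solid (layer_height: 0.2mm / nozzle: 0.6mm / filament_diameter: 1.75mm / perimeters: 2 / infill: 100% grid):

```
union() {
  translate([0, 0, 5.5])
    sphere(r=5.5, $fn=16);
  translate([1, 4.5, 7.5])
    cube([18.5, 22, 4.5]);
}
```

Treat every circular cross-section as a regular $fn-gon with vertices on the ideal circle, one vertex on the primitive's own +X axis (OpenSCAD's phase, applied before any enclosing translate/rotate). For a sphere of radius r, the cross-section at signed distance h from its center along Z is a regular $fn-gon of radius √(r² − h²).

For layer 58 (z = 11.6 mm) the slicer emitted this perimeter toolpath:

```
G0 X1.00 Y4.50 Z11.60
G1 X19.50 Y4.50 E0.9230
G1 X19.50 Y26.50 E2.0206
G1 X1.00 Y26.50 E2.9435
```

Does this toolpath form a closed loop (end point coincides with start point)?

no

Start point (G0): (1.00, 4.50). End point (last G1): the path does not return to the start — open.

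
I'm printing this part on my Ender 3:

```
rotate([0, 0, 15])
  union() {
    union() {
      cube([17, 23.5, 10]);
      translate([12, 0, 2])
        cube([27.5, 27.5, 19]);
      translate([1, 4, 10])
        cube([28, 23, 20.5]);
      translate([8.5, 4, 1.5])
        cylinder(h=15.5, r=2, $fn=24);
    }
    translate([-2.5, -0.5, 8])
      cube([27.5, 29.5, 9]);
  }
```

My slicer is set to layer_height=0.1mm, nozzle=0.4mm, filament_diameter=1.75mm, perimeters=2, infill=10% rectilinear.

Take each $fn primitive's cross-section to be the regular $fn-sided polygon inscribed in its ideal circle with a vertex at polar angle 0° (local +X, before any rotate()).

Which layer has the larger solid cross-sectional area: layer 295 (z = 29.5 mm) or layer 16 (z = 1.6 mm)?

layer 295 (z = 29.5 mm)

Layer 295 (z = 29.5): the cube is absent (z outside [0, 10]); the cube at (12, 0) does not reach this height (z outside [2, 21]); the cube at (1, 4) (footprint 28×23) is included at this height (area 644.00 mm²); the cylinder at (8.5, 4) is absent (z outside [1.5, 17]); Combining (union): only the 28×23 cube at (1, 4) is present, so the union is just that shape — area = 644.00 mm²; the cube at (-2.5, -0.5) is not intersected at this z (z outside [8, 17]); Merging all regions: only that combined region is present, so the union is just that shape — area = 644.00 mm²; (whole slice rotated 15° about Z — lengths, areas and connectivity unchanged). So its area = 644.00 mm². Layer 16 (z = 1.6): the cube (footprint 17×23.5) is included at this height (area 399.50 mm²); the cube at (12, 0) is not intersected at this z (z outside [2, 21]); the cube at (1, 4) is absent (z outside [10, 30.5]); the r=2 cylinder at (8.5, 4) contributes a regular 24-gon of circumradius 2 (area = (24/2)·2.000²·sin(360°/24) = 12.42 mm²); Taking the union: the r=2 cylinder at (8.5, 4) lies entirely inside the 17×23.5 cube, so the union is just the 17×23.5 cube — area = 399.50 mm²; the cube at (-2.5, -0.5) does not reach this height (z outside [8, 17]); Merging all regions: only that combined region is present, so the union is just that shape — area = 399.50 mm²; (rotated 15° about Z; rotation is an isometry so areas/perimeters/island counts are preserved). So its area = 399.50 mm². Layer 295 is larger (644.00 vs 399.50 mm²).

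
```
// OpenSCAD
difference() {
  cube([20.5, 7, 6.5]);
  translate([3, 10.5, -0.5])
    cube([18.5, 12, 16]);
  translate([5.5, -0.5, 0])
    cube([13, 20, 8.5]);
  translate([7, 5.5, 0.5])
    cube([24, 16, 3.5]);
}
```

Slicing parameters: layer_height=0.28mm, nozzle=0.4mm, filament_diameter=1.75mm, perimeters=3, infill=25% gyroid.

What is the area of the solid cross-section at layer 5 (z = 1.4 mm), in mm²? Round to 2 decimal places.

49.50 mm²

At z = 1.4 mm: the 20.5×7 cube contributes its full rectangle (area 143.50 mm²); the 18.5×12 cube at (3, 10.5) contributes its full rectangle (area 222.00 mm²); the cube at (5.5, -0.5) is present — its section is the full 13×20 rectangle (area 260.00 mm²); the 24×16 cube at (7, 5.5) contributes its full rectangle (area 384.00 mm²); Subtracting the remaining from the first: starting from the 20.5×7 cube (143.50 mm²), the 18.5×12 cube at (3, 10.5) misses the remaining region (no effect); the 13×20 cube at (5.5, -0.5) partially overlaps it — only the 91.00 mm² overlap (of its 260.00 mm²) is removed, clipping the outline; the 24×16 cube at (7, 5.5) partially overlaps it — only the 3.00 mm² overlap (of its 384.00 mm²) is removed, clipping the outline — area = 49.50 mm². Overall, the cross-section has 2 separate islands. Net area = 49.50 mm².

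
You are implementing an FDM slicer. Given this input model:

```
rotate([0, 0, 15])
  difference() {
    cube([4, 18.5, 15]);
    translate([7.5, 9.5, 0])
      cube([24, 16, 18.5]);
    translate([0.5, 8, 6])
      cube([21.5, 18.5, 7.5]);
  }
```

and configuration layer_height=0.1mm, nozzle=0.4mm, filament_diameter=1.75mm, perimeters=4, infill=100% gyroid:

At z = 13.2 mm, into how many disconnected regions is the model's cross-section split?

At z = 13.2 mm: the 4×18.5 cube contributes its full rectangle; the cube at (7.5, 9.5) (footprint 24×16) is included at this height; the cube at (0.5, 8) is present — its section is the full 21.5×18.5 rectangle; Subtracting the remaining from the first: starting from the 4×18.5 cube, the 24×16 cube at (7.5, 9.5) misses the remaining region (no effect); the 21.5×18.5 cube at (0.5, 8) partially overlaps it — only the 36.75 mm² overlap (of its 397.75 mm²) is removed, clipping the outline — 1 connected region; (rotated 15° about Z; rotation is an isometry so areas/perimeters/island counts are preserved). The result has 1 disconnected region.

1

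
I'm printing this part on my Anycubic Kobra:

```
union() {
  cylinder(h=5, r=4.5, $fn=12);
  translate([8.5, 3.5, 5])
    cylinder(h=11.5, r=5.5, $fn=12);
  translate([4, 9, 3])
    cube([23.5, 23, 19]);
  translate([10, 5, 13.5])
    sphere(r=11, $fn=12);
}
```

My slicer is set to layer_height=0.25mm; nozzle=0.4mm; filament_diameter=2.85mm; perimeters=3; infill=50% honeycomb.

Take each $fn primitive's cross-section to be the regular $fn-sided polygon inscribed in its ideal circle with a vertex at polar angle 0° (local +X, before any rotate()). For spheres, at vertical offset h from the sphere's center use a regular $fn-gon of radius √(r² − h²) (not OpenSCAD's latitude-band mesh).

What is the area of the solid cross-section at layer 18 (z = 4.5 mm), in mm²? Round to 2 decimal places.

707.05 mm²

At z = 4.5 mm: the r=4.5 cylinder contributes a regular 12-gon of circumradius 4.5 (area = (12/2)·4.500²·sin(360°/12) = 60.75 mm²); the cylinder at (8.5, 3.5) does not reach this height (z outside [5, 16.5]); the 23.5×23 cube at (4, 9) contributes its full rectangle (area 540.50 mm²); the r=11 sphere at (10, 5) slices to a regular 12-gon of circumradius 6.325 (√(r²−h²) with h=9 from center) (area = (12/2)·6.325²·sin(360°/12) = 120.00 mm²); Combining (union): the regions partially overlap — summed areas 721.25 mm² minus the doubly-counted overlap 14.20 mm² gives 707.05 mm² — area = 707.05 mm². Overall, the cross-section has 2 separate islands. Net area = 707.05 mm².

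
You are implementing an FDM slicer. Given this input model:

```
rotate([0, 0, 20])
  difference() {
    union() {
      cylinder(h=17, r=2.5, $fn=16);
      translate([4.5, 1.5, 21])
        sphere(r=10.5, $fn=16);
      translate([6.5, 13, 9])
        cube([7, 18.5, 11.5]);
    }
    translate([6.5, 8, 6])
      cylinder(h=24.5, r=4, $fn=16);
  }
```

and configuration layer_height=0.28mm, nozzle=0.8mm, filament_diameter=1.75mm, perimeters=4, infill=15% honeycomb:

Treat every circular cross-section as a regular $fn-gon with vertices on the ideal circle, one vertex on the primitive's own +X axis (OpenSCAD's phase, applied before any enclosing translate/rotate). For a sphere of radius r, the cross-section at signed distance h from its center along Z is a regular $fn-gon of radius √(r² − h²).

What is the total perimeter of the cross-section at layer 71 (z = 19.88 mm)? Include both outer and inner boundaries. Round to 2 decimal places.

131.77 mm

At z = 19.88 mm: the cylinder is absent (z outside [0, 17]); the sphere at (4.5, 1.5): section is a regular 16-gon, circumradius = √(r²−h²) = √(10.5²−1.12²) = 10.440 (perimeter = 2·16·10.440·sin(180°/16) = 65.18 mm); the cube at (6.5, 13) (footprint 7×18.5) is included at this height (perimeter 51.00 mm); Taking the union: the 2 present regions are separate (no shared area or edge), so areas and boundary lengths simply add and each stays a separate island — boundary = 116.18 mm; the r=4 cylinder at (6.5, 8) gives a regular 16-gon of circumradius 4 (constant along its height) (perimeter = 2·16·4.000·sin(180°/16) = 24.97 mm); After the difference (first − rest): starting from that combined region, the r=4 cylinder at (6.5, 8) partially overlaps it — only the 47.62 mm² overlap (of its 48.98 mm²) is removed, clipping the outline — boundary = 131.77 mm; (whole slice rotated 20° about Z — lengths, areas and connectivity unchanged). Overall, the cross-section has 2 separate islands. Total boundary length (outer) = 131.77 mm.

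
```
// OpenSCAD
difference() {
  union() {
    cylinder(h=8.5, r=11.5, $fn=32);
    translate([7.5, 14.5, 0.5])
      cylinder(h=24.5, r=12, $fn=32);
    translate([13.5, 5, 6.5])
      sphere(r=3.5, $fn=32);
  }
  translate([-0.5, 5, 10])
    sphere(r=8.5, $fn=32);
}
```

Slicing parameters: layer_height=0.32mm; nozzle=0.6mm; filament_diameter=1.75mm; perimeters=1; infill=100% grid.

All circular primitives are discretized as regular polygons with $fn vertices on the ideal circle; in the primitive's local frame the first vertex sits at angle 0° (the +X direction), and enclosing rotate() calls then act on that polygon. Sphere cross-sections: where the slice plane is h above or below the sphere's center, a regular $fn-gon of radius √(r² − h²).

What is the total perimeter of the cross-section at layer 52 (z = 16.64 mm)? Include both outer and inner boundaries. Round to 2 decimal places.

At z = 16.64 mm: the cylinder does not reach this height (z outside [0, 8.5]); the r=12 cylinder at (7.5, 14.5) contributes a regular 32-gon of circumradius 12 (perimeter = 2·32·12.000·sin(180°/32) = 75.28 mm); the sphere at (13.5, 5) is absent (|z−center|=10.140 > r=3.5); Combining (union): only the r=12 cylinder at (7.5, 14.5) is present, so the union is just that shape — boundary = 75.28 mm; the r=8.5 sphere at (-0.5, 5) contributes a regular 32-gon of circumradius √(8.5²−6.64²) = 5.307 (perimeter = 2·32·5.307·sin(180°/32) = 33.29 mm); Subtracting the remaining from the first: starting from that combined region, the r=8.5 sphere at (-0.5, 5) partially overlaps it — only the 35.11 mm² overlap (of its 87.90 mm²) is removed, clipping the outline — boundary = 78.23 mm. Overall, the cross-section is a single solid region. Total boundary length (outer) = 78.23 mm.

78.23 mm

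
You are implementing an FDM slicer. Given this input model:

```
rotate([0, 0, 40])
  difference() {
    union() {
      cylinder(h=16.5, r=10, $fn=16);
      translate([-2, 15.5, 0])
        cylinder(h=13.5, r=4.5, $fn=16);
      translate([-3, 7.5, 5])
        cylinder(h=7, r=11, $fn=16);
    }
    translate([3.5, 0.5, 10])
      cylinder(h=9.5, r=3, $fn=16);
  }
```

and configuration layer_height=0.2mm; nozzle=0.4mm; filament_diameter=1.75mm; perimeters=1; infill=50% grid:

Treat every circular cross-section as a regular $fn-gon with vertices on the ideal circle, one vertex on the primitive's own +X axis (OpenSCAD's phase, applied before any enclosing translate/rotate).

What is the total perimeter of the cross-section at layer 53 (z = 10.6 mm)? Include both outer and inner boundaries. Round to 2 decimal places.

102.81 mm

At z = 10.6 mm: the r=10 cylinder gives a regular 16-gon of circumradius 10 (constant along its height) (perimeter = 2·16·10.000·sin(180°/16) = 62.43 mm); the cylinder at (-2, 15.5): section is a regular 16-gon, circumradius r=4.5 (perimeter = 2·16·4.500·sin(180°/16) = 28.09 mm); the cylinder at (-3, 7.5): section is a regular 16-gon, circumradius r=11 (perimeter = 2·16·11.000·sin(180°/16) = 68.67 mm); Combining (union): the regions partially overlap (shared area 226.33 mm²), so the edge portions inside another operand are dropped and the merged outline is re-measured after clipping — boundary = 84.08 mm; the cylinder at (3.5, 0.5): section is a regular 16-gon, circumradius r=3 (perimeter = 2·16·3.000·sin(180°/16) = 18.73 mm); Subtracting the remaining from the first: starting from that combined region, the r=3 cylinder at (3.5, 0.5) lies wholly inside it (removes its full 27.55 mm² and its 18.73 mm outline becomes a hole wall) — boundary (outer + 1 inner loop) = 102.81 mm; (whole slice rotated 40° about Z — lengths, areas and connectivity unchanged). Overall, the cross-section is one region with 1 hole. Total boundary length (outer + inner) = 102.81 mm.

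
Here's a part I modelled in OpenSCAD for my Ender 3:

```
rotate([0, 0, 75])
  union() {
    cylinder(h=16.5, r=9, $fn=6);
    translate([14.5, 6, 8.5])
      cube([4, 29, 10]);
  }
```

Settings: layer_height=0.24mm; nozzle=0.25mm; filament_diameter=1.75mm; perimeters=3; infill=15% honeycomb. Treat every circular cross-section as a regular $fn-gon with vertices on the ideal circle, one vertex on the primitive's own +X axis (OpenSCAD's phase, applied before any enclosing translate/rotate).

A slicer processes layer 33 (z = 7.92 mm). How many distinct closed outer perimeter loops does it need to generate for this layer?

At z = 7.92 mm: the cylinder: section is a regular 6-gon, circumradius r=9; the cube at (14.5, 6) is absent (z outside [8.5, 18.5]); Merging all regions: only the r=9 cylinder is present, so the union is just that shape — 1 connected region; (whole slice rotated 75° about Z — lengths, areas and connectivity unchanged). The result has 1 disconnected region.

1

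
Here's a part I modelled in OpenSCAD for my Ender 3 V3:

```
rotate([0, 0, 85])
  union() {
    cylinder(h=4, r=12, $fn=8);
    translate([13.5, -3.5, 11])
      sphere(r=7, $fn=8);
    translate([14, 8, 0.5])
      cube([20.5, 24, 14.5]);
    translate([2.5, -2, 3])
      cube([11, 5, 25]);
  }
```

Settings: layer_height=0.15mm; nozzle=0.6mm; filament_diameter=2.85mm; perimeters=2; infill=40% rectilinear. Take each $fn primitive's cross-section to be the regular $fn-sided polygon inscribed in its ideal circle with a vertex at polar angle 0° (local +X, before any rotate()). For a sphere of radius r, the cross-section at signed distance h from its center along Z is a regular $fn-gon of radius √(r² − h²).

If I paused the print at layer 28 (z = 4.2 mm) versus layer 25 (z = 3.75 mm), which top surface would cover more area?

layer 25 (z = 3.75 mm)

Layer 28 (z = 4.2): the cylinder does not reach this height (z outside [0, 4]); the sphere at (13.5, -3.5): section is a regular 8-gon, circumradius = √(r²−h²) = √(7²−6.8²) = 1.661 (area = (8/2)·1.661²·sin(360°/8) = 7.81 mm²); the cube at (14, 8) is present — its section is the full 20.5×24 rectangle (area 492.00 mm²); the cube at (2.5, -2) (footprint 11×5) is included at this height (area 55.00 mm²); Combining (union): the regions partially overlap — summed areas 554.81 mm² minus the doubly-counted overlap 0.03 mm² gives 554.78 mm² — area = 554.78 mm²; (whole slice rotated 85° about Z — lengths, areas and connectivity unchanged). So its area = 554.78 mm². Layer 25 (z = 3.75): the r=12 cylinder contributes a regular 8-gon of circumradius 12 (area = (8/2)·12.000²·sin(360°/8) = 407.29 mm²); the sphere at (13.5, -3.5) is not intersected at this z (|z−center|=7.250 > r=7); the 20.5×24 cube at (14, 8) contributes its full rectangle (area 492.00 mm²); the 11×5 cube at (2.5, -2) contributes its full rectangle (area 55.00 mm²); Combining (union): the regions partially overlap — summed areas 954.29 mm² minus the doubly-counted overlap 44.81 mm² gives 909.49 mm² — area = 909.49 mm²; (whole slice rotated 85° about Z — lengths, areas and connectivity unchanged). So its area = 909.49 mm². Layer 25 is larger (909.49 vs 554.78 mm²).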